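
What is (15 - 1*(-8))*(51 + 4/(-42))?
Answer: 24587/21 ≈ 1170.8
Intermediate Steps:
(15 - 1*(-8))*(51 + 4/(-42)) = (15 + 8)*(51 + 4*(-1/42)) = 23*(51 - 2/21) = 23*(1069/21) = 24587/21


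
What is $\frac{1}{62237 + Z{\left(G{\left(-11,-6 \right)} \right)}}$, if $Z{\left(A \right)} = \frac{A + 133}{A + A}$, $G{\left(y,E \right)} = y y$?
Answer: $\frac{121}{7530804} \approx 1.6067 \cdot 10^{-5}$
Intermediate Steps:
$G{\left(y,E \right)} = y^{2}$
$Z{\left(A \right)} = \frac{133 + A}{2 A}$
$\frac{1}{62237 + Z{\left(G{\left(-11,-6 \right)} \right)}} = \frac{1}{62237 + \frac{133 + \left(-11\right)^{2}}{2 \left(-11\right)^{2}}} = \frac{1}{62237 + \frac{133 + 121}{2 \cdot 121}} = \frac{1}{62237 + \frac{1}{2} \cdot \frac{1}{121} \cdot 254} = \frac{1}{62237 + \frac{127}{121}} = \frac{1}{\frac{7530804}{121}} = \frac{121}{7530804}$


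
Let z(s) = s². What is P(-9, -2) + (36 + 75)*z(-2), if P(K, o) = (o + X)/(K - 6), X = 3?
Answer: 6659/15 ≈ 443.93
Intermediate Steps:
P(K, o) = (3 + o)/(-6 + K) (P(K, o) = (o + 3)/(K - 6) = (3 + o)/(-6 + K))
P(-9, -2) + (36 + 75)*z(-2) = (3 - 2)/(-6 - 9) + (36 + 75)*(-2)² = 1/(-15) + 111*4 = -1/15*1 + 444 = -1/15 + 444 = 6659/15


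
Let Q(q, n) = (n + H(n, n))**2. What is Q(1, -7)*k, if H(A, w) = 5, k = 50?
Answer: 200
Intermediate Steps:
Q(q, n) = (5 + n)**2 (Q(q, n) = (n + 5)**2 = (5 + n)**2)
Q(1, -7)*k = (5 - 7)**2*50 = (-2)**2*50 = 4*50 = 200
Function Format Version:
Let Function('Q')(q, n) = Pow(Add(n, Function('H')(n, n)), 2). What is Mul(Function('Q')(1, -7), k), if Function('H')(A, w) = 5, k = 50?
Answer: 200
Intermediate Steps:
Function('Q')(q, n) = Pow(Add(5, n), 2) (Function('Q')(q, n) = Pow(Add(n, 5), 2) = Pow(Add(5, n), 2))
Mul(Function('Q')(1, -7), k) = Mul(Pow(Add(5, -7), 2), 50) = Mul(Pow(-2, 2), 50) = Mul(4, 50) = 200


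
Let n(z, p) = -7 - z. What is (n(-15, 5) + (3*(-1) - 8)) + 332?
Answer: 329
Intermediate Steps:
(n(-15, 5) + (3*(-1) - 8)) + 332 = ((-7 - 1*(-15)) + (3*(-1) - 8)) + 332 = ((-7 + 15) + (-3 - 8)) + 332 = (8 - 11) + 332 = -3 + 332 = 329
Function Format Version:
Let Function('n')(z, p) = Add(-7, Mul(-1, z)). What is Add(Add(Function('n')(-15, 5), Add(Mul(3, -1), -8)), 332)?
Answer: 329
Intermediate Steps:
Add(Add(Function('n')(-15, 5), Add(Mul(3, -1), -8)), 332) = Add(Add(Add(-7, Mul(-1, -15)), Add(Mul(3, -1), -8)), 332) = Add(Add(Add(-7, 15), Add(-3, -8)), 332) = Add(Add(8, -11), 332) = Add(-3, 332) = 329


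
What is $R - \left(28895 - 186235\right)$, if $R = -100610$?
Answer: $56730$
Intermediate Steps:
$R - \left(28895 - 186235\right) = -100610 - \left(28895 - 186235\right) = -100610 - -157340 = -100610 + 157340 = 56730$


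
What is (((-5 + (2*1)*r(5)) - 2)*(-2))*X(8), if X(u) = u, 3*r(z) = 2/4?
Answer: 320/3 ≈ 106.67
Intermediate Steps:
r(z) = ⅙ (r(z) = (2/4)/3 = (2*(¼))/3 = (⅓)*(½) = ⅙)
(((-5 + (2*1)*r(5)) - 2)*(-2))*X(8) = (((-5 + (2*1)*(⅙)) - 2)*(-2))*8 = (((-5 + 2*(⅙)) - 2)*(-2))*8 = (((-5 + ⅓) - 2)*(-2))*8 = ((-14/3 - 2)*(-2))*8 = -20/3*(-2)*8 = (40/3)*8 = 320/3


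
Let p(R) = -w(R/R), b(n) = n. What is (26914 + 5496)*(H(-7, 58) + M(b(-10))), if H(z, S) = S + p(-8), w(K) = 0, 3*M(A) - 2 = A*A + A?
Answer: 8621060/3 ≈ 2.8737e+6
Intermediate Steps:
M(A) = ⅔ + A/3 + A²/3 (M(A) = ⅔ + (A*A + A)/3 = ⅔ + (A² + A)/3 = ⅔ + (A + A²)/3 = ⅔ + (A/3 + A²/3) = ⅔ + A/3 + A²/3)
p(R) = 0 (p(R) = -1*0 = 0)
H(z, S) = S (H(z, S) = S + 0 = S)
(26914 + 5496)*(H(-7, 58) + M(b(-10))) = (26914 + 5496)*(58 + (⅔ + (⅓)*(-10) + (⅓)*(-10)²)) = 32410*(58 + (⅔ - 10/3 + (⅓)*100)) = 32410*(58 + (⅔ - 10/3 + 100/3)) = 32410*(58 + 92/3) = 32410*(266/3) = 8621060/3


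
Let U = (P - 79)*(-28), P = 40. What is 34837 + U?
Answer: 35929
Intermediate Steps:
U = 1092 (U = (40 - 79)*(-28) = -39*(-28) = 1092)
34837 + U = 34837 + 1092 = 35929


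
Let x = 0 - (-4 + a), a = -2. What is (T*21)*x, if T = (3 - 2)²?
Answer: 126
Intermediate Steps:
x = 6 (x = 0 - (-4 - 2) = 0 - 1*(-6) = 0 + 6 = 6)
T = 1 (T = 1² = 1)
(T*21)*x = (1*21)*6 = 21*6 = 126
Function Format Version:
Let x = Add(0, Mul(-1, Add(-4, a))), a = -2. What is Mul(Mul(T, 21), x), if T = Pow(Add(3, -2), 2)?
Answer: 126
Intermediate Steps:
x = 6 (x = Add(0, Mul(-1, Add(-4, -2))) = Add(0, Mul(-1, -6)) = Add(0, 6) = 6)
T = 1 (T = Pow(1, 2) = 1)
Mul(Mul(T, 21), x) = Mul(Mul(1, 21), 6) = Mul(21, 6) = 126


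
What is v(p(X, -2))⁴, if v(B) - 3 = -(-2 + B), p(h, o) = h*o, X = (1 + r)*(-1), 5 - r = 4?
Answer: 1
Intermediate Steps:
r = 1 (r = 5 - 1*4 = 5 - 4 = 1)
X = -2 (X = (1 + 1)*(-1) = 2*(-1) = -2)
v(B) = 5 - B (v(B) = 3 - (-2 + B) = 3 + (2 - B) = 5 - B)
v(p(X, -2))⁴ = (5 - (-2)*(-2))⁴ = (5 - 1*4)⁴ = (5 - 4)⁴ = 1⁴ = 1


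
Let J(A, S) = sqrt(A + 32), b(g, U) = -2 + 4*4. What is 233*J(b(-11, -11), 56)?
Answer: 233*sqrt(46) ≈ 1580.3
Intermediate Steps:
b(g, U) = 14 (b(g, U) = -2 + 16 = 14)
J(A, S) = sqrt(32 + A)
233*J(b(-11, -11), 56) = 233*sqrt(32 + 14) = 233*sqrt(46)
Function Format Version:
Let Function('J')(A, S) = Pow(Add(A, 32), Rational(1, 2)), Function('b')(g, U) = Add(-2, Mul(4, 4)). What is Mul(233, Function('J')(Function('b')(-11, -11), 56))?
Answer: Mul(233, Pow(46, Rational(1, 2))) ≈ 1580.3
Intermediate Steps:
Function('b')(g, U) = 14 (Function('b')(g, U) = Add(-2, 16) = 14)
Function('J')(A, S) = Pow(Add(32, A), Rational(1, 2))
Mul(233, Function('J')(Function('b')(-11, -11), 56)) = Mul(233, Pow(Add(32, 14), Rational(1, 2))) = Mul(233, Pow(46, Rational(1, 2)))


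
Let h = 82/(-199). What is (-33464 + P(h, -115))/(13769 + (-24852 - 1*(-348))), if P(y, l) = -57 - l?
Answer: 33406/10735 ≈ 3.1119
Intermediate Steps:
h = -82/199 (h = 82*(-1/199) = -82/199 ≈ -0.41206)
(-33464 + P(h, -115))/(13769 + (-24852 - 1*(-348))) = (-33464 + (-57 - 1*(-115)))/(13769 + (-24852 - 1*(-348))) = (-33464 + (-57 + 115))/(13769 + (-24852 + 348)) = (-33464 + 58)/(13769 - 24504) = -33406/(-10735) = -33406*(-1/10735) = 33406/10735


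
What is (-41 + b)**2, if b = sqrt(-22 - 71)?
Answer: (41 - I*sqrt(93))**2 ≈ 1588.0 - 790.78*I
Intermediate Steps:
b = I*sqrt(93) (b = sqrt(-93) = I*sqrt(93) ≈ 9.6436*I)
(-41 + b)**2 = (-41 + I*sqrt(93))**2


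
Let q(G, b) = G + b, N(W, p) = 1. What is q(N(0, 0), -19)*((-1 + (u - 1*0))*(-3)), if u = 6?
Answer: 270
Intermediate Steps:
q(N(0, 0), -19)*((-1 + (u - 1*0))*(-3)) = (1 - 19)*((-1 + (6 - 1*0))*(-3)) = -18*(-1 + (6 + 0))*(-3) = -18*(-1 + 6)*(-3) = -90*(-3) = -18*(-15) = 270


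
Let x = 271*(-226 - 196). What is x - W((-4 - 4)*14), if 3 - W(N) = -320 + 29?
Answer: -114656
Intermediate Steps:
x = -114362 (x = 271*(-422) = -114362)
W(N) = 294 (W(N) = 3 - (-320 + 29) = 3 - 1*(-291) = 3 + 291 = 294)
x - W((-4 - 4)*14) = -114362 - 1*294 = -114362 - 294 = -114656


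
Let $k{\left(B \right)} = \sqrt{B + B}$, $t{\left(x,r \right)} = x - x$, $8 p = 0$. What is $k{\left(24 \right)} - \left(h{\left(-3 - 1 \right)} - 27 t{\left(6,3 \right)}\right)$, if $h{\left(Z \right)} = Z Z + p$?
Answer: $-16 + 4 \sqrt{3} \approx -9.0718$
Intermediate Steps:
$p = 0$ ($p = \frac{1}{8} \cdot 0 = 0$)
$t{\left(x,r \right)} = 0$
$k{\left(B \right)} = \sqrt{2} \sqrt{B}$ ($k{\left(B \right)} = \sqrt{2 B} = \sqrt{2} \sqrt{B}$)
$h{\left(Z \right)} = Z^{2}$ ($h{\left(Z \right)} = Z Z + 0 = Z^{2} + 0 = Z^{2}$)
$k{\left(24 \right)} - \left(h{\left(-3 - 1 \right)} - 27 t{\left(6,3 \right)}\right) = \sqrt{2} \sqrt{24} - \left(\left(-3 - 1\right)^{2} - 0\right) = \sqrt{2} \cdot 2 \sqrt{6} - \left(\left(-3 - 1\right)^{2} + 0\right) = 4 \sqrt{3} - \left(\left(-4\right)^{2} + 0\right) = 4 \sqrt{3} - \left(16 + 0\right) = 4 \sqrt{3} - 16 = -16 + 4 \sqrt{3}$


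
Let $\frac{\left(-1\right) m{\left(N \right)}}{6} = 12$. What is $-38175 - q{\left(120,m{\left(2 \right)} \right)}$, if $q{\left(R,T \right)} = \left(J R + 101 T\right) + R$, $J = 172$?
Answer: $-51663$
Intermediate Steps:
$m{\left(N \right)} = -72$ ($m{\left(N \right)} = \left(-6\right) 12 = -72$)
$q{\left(R,T \right)} = 101 T + 173 R$ ($q{\left(R,T \right)} = \left(172 R + 101 T\right) + R = \left(101 T + 172 R\right) + R = 101 T + 173 R$)
$-38175 - q{\left(120,m{\left(2 \right)} \right)} = -38175 - \left(101 \left(-72\right) + 173 \cdot 120\right) = -38175 - \left(-7272 + 20760\right) = -38175 - 13488 = -51663$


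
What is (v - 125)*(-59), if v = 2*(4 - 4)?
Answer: 7375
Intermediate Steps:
v = 0 (v = 2*0 = 0)
(v - 125)*(-59) = (0 - 125)*(-59) = -125*(-59) = 7375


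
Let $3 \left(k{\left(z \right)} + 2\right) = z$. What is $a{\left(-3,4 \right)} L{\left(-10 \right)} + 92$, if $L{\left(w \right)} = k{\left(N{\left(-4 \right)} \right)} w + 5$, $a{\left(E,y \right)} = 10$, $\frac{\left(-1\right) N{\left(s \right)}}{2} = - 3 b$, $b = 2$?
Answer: $-58$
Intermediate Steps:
$N{\left(s \right)} = 12$ ($N{\left(s \right)} = - 2 \left(\left(-3\right) 2\right) = \left(-2\right) \left(-6\right) = 12$)
$k{\left(z \right)} = -2 + \frac{z}{3}$
$L{\left(w \right)} = 5 + 2 w$ ($L{\left(w \right)} = \left(-2 + \frac{1}{3} \cdot 12\right) w + 5 = \left(-2 + 4\right) w + 5 = 2 w + 5 = 5 + 2 w$)
$a{\left(-3,4 \right)} L{\left(-10 \right)} + 92 = 10 \left(5 + 2 \left(-10\right)\right) + 92 = 10 \left(5 - 20\right) + 92 = 10 \left(-15\right) + 92 = -150 + 92 = -58$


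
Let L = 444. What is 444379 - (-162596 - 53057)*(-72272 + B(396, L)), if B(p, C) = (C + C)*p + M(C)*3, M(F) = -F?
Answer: 59961467111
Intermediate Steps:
B(p, C) = -3*C + 2*C*p (B(p, C) = (C + C)*p - C*3 = (2*C)*p - 3*C = 2*C*p - 3*C = -3*C + 2*C*p)
444379 - (-162596 - 53057)*(-72272 + B(396, L)) = 444379 - (-162596 - 53057)*(-72272 + 444*(-3 + 2*396)) = 444379 - (-215653)*(-72272 + 444*(-3 + 792)) = 444379 - (-215653)*(-72272 + 444*789) = 444379 - (-215653)*(-72272 + 350316) = 444379 - (-215653)*278044 = 444379 - 1*(-59961022732) = 444379 + 59961022732 = 59961467111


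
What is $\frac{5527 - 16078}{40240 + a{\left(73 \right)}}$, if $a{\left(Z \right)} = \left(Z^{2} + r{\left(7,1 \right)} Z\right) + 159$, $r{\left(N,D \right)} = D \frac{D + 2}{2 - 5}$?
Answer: $- \frac{10551}{45655} \approx -0.2311$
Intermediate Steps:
$r{\left(N,D \right)} = D \left(- \frac{2}{3} - \frac{D}{3}\right)$ ($r{\left(N,D \right)} = D \frac{2 + D}{-3} = D \left(2 + D\right) \left(- \frac{1}{3}\right) = D \left(- \frac{2}{3} - \frac{D}{3}\right)$)
$a{\left(Z \right)} = 159 + Z^{2} - Z$ ($a{\left(Z \right)} = \left(Z^{2} + \left(- \frac{1}{3}\right) 1 \left(2 + 1\right) Z\right) + 159 = \left(Z^{2} + \left(- \frac{1}{3}\right) 1 \cdot 3 Z\right) + 159 = \left(Z^{2} - Z\right) + 159 = 159 + Z^{2} - Z$)
$\frac{5527 - 16078}{40240 + a{\left(73 \right)}} = \frac{5527 - 16078}{40240 + \left(159 + 73^{2} - 73\right)} = - \frac{10551}{40240 + \left(159 + 5329 - 73\right)} = - \frac{10551}{40240 + 5415} = - \frac{10551}{45655}$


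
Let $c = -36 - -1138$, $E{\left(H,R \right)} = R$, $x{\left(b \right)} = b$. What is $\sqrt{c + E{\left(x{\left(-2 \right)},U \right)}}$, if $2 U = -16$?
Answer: $\sqrt{1094} \approx 33.076$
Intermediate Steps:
$U = -8$ ($U = \frac{1}{2} \left(-16\right) = -8$)
$c = 1102$ ($c = -36 + 1138 = 1102$)
$\sqrt{c + E{\left(x{\left(-2 \right)},U \right)}} = \sqrt{1102 - 8} = \sqrt{1094}$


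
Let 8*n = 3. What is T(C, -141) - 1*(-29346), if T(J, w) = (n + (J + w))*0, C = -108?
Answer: 29346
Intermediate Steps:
n = 3/8 (n = (1/8)*3 = 3/8 ≈ 0.37500)
T(J, w) = 0 (T(J, w) = (3/8 + (J + w))*0 = (3/8 + J + w)*0 = 0)
T(C, -141) - 1*(-29346) = 0 - 1*(-29346) = 0 + 29346 = 29346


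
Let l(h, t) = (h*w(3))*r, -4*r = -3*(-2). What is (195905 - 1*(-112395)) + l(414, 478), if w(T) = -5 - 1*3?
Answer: 313268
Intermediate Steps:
r = -3/2 (r = -(-3)*(-2)/4 = -¼*6 = -3/2 ≈ -1.5000)
w(T) = -8 (w(T) = -5 - 3 = -8)
l(h, t) = 12*h (l(h, t) = (h*(-8))*(-3/2) = -8*h*(-3/2) = 12*h)
(195905 - 1*(-112395)) + l(414, 478) = (195905 - 1*(-112395)) + 12*414 = (195905 + 112395) + 4968 = 308300 + 4968 = 313268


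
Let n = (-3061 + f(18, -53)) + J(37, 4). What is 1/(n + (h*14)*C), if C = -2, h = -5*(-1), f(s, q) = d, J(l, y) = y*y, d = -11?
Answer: -1/3196 ≈ -0.00031289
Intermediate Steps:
J(l, y) = y**2
f(s, q) = -11
n = -3056 (n = (-3061 - 11) + 4**2 = -3072 + 16 = -3056)
h = 5
1/(n + (h*14)*C) = 1/(-3056 + (5*14)*(-2)) = 1/(-3056 + 70*(-2)) = 1/(-3056 - 140) = 1/(-3196) = -1/3196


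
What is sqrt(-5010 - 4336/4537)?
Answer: I*sqrt(103147361122)/4537 ≈ 70.788*I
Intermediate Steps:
sqrt(-5010 - 4336/4537) = sqrt(-22734706/4537) = I*sqrt(103147361122)/4537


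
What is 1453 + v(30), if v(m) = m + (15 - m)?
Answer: 1468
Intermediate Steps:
v(m) = 15
1453 + v(30) = 1453 + 15 = 1468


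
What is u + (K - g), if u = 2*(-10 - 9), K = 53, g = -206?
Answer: 221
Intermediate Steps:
u = -38 (u = 2*(-19) = -38)
u + (K - g) = -38 + (53 - 1*(-206)) = -38 + (53 + 206) = -38 + 259 = 221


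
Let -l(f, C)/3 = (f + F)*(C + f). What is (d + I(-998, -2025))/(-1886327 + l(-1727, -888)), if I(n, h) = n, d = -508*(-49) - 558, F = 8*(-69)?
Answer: -11668/9882541 ≈ -0.0011807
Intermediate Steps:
F = -552
d = 24334 (d = 24892 - 558 = 24334)
l(f, C) = -3*(-552 + f)*(C + f) (l(f, C) = -3*(f - 552)*(C + f) = -3*(-552 + f)*(C + f))
(d + I(-998, -2025))/(-1886327 + l(-1727, -888)) = (24334 - 998)/(-1886327 + (-3*(-1727)**2 + 1656*(-888) + 1656*(-1727) - 3*(-888)*(-1727))) = 23336/(-1886327 + (-3*2982529 - 1470528 - 2859912 - 4600728)) = 23336/(-1886327 + (-8947587 - 1470528 - 2859912 - 4600728)) = 23336/(-1886327 - 17878755) = 23336/(-19765082) = 23336*(-1/19765082) = -11668/9882541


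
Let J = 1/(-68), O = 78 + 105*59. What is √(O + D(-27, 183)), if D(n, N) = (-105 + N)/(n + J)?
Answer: √21158927889/1837 ≈ 79.184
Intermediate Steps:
O = 6273 (O = 78 + 6195 = 6273)
J = -1/68 ≈ -0.014706
D(n, N) = (-105 + N)/(-1/68 + n) (D(n, N) = (-105 + N)/(n - 1/68) = (-105 + N)/(-1/68 + n))
√(O + D(-27, 183)) = √(6273 + 68*(-105 + 183)/(-1 + 68*(-27))) = √(6273 + 68*78/(-1 - 1836)) = √(6273 + 68*78/(-1837)) = √(6273 + 68*(-1/1837)*78) = √(6273 - 5304/1837) = √(11518197/1837) = √21158927889/1837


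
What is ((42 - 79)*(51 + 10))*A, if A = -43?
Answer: 97051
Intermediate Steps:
((42 - 79)*(51 + 10))*A = ((42 - 79)*(51 + 10))*(-43) = -37*61*(-43) = -2257*(-43) = 97051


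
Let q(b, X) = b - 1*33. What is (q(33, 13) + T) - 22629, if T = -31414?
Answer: -54043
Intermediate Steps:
q(b, X) = -33 + b (q(b, X) = b - 33 = -33 + b)
(q(33, 13) + T) - 22629 = ((-33 + 33) - 31414) - 22629 = (0 - 31414) - 22629 = -31414 - 22629 = -54043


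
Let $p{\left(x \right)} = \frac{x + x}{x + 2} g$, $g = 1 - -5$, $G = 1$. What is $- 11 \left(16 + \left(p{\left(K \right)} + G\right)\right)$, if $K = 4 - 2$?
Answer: $-253$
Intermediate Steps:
$g = 6$ ($g = 1 + 5 = 6$)
$K = 2$ ($K = 4 - 2 = 2$)
$p{\left(x \right)} = \frac{12 x}{2 + x}$ ($p{\left(x \right)} = \frac{x + x}{x + 2} \cdot 6 = \frac{2 x}{2 + x} 6 = \frac{12 x}{2 + x}$)
$- 11 \left(16 + \left(p{\left(K \right)} + G\right)\right) = - 11 \left(16 + \left(12 \cdot 2 \frac{1}{2 + 2} + 1\right)\right) = - 11 \left(16 + \left(12 \cdot 2 \cdot \frac{1}{4} + 1\right)\right) = - 11 \left(16 + \left(6 + 1\right)\right) = - 11 \left(16 + 7\right) = \left(-11\right) 23 = -253$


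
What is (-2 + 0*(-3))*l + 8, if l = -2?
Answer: 12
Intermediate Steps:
(-2 + 0*(-3))*l + 8 = (-2 + 0*(-3))*(-2) + 8 = (-2 + 0)*(-2) + 8 = -2*(-2) + 8 = 4 + 8 = 12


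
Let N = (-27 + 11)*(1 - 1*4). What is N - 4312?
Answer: -4264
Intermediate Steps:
N = 48 (N = -16*(1 - 4) = -16*(-3) = 48)
N - 4312 = 48 - 4312 = -4264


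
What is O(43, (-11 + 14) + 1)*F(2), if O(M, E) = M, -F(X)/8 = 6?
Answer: -2064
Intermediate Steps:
F(X) = -48 (F(X) = -8*6 = -48)
O(43, (-11 + 14) + 1)*F(2) = 43*(-48) = -2064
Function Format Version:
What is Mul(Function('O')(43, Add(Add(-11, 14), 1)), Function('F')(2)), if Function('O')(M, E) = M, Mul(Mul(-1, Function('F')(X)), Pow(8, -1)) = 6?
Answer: -2064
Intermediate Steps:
Function('F')(X) = -48 (Function('F')(X) = Mul(-8, 6) = -48)
Mul(Function('O')(43, Add(Add(-11, 14), 1)), Function('F')(2)) = Mul(43, -48) = -2064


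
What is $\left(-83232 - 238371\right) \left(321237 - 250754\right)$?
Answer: $-22667544249$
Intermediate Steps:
$\left(-83232 - 238371\right) \left(321237 - 250754\right) = \left(-321603\right) 70483 = -22667544249$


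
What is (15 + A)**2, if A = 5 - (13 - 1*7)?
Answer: 196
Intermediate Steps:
A = -1 (A = 5 - (13 - 7) = 5 - 1*6 = 5 - 6 = -1)
(15 + A)**2 = (15 - 1)**2 = 14**2 = 196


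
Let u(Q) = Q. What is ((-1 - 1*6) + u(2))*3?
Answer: -15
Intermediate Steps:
((-1 - 1*6) + u(2))*3 = ((-1 - 1*6) + 2)*3 = ((-1 - 6) + 2)*3 = (-7 + 2)*3 = -5*3 = -15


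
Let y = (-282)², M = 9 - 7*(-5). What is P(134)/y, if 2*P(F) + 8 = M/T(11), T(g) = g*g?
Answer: -7/145794 ≈ -4.8013e-5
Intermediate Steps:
T(g) = g²
M = 44 (M = 9 + 35 = 44)
P(F) = -42/11 (P(F) = -4 + (44/(11²))/2 = -4 + (44/121)/2 = -4 + (44*(1/121))/2 = -4 + (½)*(4/11) = -4 + 2/11 = -42/11)
y = 79524
P(134)/y = -42/11/79524 = -42/11*1/79524 = -7/145794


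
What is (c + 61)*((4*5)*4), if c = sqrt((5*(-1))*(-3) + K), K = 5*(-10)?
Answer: 4880 + 80*I*sqrt(35) ≈ 4880.0 + 473.29*I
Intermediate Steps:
K = -50
c = I*sqrt(35) (c = sqrt((5*(-1))*(-3) - 50) = sqrt(-5*(-3) - 50) = sqrt(15 - 50) = sqrt(-35) = I*sqrt(35) ≈ 5.9161*I)
(c + 61)*((4*5)*4) = (I*sqrt(35) + 61)*((4*5)*4) = (61 + I*sqrt(35))*(20*4) = (61 + I*sqrt(35))*80 = 4880 + 80*I*sqrt(35)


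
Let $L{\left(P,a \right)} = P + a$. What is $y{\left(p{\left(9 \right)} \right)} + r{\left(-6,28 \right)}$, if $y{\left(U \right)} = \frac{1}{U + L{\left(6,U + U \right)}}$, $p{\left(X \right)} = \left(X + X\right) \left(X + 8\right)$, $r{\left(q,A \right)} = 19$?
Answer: $\frac{17557}{924} \approx 19.001$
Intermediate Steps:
$p{\left(X \right)} = 2 X \left(8 + X\right)$
$y{\left(U \right)} = \frac{1}{6 + 3 U}$ ($y{\left(U \right)} = \frac{1}{U + \left(6 + \left(U + U\right)\right)} = \frac{1}{U + \left(6 + 2 U\right)} = \frac{1}{6 + 3 U}$)
$y{\left(p{\left(9 \right)} \right)} + r{\left(-6,28 \right)} = \frac{1}{3 \left(2 + 2 \cdot 9 \left(8 + 9\right)\right)} + 19 = \frac{1}{3 \left(2 + 2 \cdot 9 \cdot 17\right)} + 19 = \frac{1}{3 \left(2 + 306\right)} + 19 = \frac{1}{3 \cdot 308} + 19 = \frac{1}{3} \cdot \frac{1}{308} + 19 = \frac{1}{924} + 19 = \frac{17557}{924}$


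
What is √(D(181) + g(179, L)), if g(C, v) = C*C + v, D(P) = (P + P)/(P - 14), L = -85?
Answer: √891281338/167 ≈ 178.77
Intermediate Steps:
D(P) = 2*P/(-14 + P) (D(P) = (2*P)/(-14 + P) = 2*P/(-14 + P))
g(C, v) = v + C² (g(C, v) = C² + v = v + C²)
√(D(181) + g(179, L)) = √(2*181/(-14 + 181) + (-85 + 179²)) = √(2*181/167 + (-85 + 32041)) = √(2*181*(1/167) + 31956) = √(362/167 + 31956) = √(5337014/167) = √891281338/167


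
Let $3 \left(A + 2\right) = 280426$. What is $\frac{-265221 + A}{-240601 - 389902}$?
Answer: $\frac{515243}{1891509} \approx 0.2724$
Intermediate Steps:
$A = \frac{280420}{3}$ ($A = -2 + \frac{1}{3} \cdot 280426 = -2 + \frac{280426}{3} = \frac{280420}{3} \approx 93473.0$)
$\frac{-265221 + A}{-240601 - 389902} = \frac{-265221 + \frac{280420}{3}}{-240601 - 389902} = - \frac{515243}{3 \left(-630503\right)} = \left(- \frac{515243}{3}\right) \left(- \frac{1}{630503}\right) = \frac{515243}{1891509}$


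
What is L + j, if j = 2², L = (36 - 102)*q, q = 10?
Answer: -656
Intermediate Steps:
L = -660 (L = (36 - 102)*10 = -66*10 = -660)
j = 4
L + j = -660 + 4 = -656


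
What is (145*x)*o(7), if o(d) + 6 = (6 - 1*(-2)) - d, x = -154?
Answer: 111650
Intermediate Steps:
o(d) = 2 - d (o(d) = -6 + ((6 - 1*(-2)) - d) = -6 + ((6 + 2) - d) = -6 + (8 - d) = 2 - d)
(145*x)*o(7) = (145*(-154))*(2 - 1*7) = -22330*(2 - 7) = -22330*(-5) = 111650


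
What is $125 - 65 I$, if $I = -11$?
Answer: $840$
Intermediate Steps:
$125 - 65 I = 125 - -715 = 125 + 715 = 840$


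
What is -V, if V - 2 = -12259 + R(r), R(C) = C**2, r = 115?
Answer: -968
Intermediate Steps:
V = 968 (V = 2 + (-12259 + 115**2) = 2 + (-12259 + 13225) = 2 + 966 = 968)
-V = -1*968 = -968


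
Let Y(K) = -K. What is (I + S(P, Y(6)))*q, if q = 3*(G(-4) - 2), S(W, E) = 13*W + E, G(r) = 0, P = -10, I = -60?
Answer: 1176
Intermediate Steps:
S(W, E) = E + 13*W
q = -6 (q = 3*(0 - 2) = 3*(-2) = -6)
(I + S(P, Y(6)))*q = (-60 + (-1*6 + 13*(-10)))*(-6) = (-60 + (-6 - 130))*(-6) = (-60 - 136)*(-6) = -196*(-6) = 1176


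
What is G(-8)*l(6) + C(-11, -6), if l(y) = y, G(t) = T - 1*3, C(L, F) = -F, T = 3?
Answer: 6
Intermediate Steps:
G(t) = 0 (G(t) = 3 - 1*3 = 3 - 3 = 0)
G(-8)*l(6) + C(-11, -6) = 0*6 - 1*(-6) = 0 + 6 = 6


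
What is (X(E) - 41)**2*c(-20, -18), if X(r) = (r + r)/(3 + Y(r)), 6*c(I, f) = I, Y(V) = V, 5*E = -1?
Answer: -276480/49 ≈ -5642.4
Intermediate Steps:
E = -1/5 (E = (1/5)*(-1) = -1/5 ≈ -0.20000)
c(I, f) = I/6
X(r) = 2*r/(3 + r) (X(r) = (r + r)/(3 + r) = (2*r)/(3 + r) = 2*r/(3 + r))
(X(E) - 41)**2*c(-20, -18) = (2*(-1/5)/(3 - 1/5) - 41)**2*((1/6)*(-20)) = (2*(-1/5)/(14/5) - 41)**2*(-10/3) = (2*(-1/5)*(5/14) - 41)**2*(-10/3) = (-1/7 - 41)**2*(-10/3) = (-288/7)**2*(-10/3) = (82944/49)*(-10/3) = -276480/49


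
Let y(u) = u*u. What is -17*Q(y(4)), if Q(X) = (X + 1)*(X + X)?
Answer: -9248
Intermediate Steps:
y(u) = u**2
Q(X) = 2*X*(1 + X) (Q(X) = (1 + X)*(2*X) = 2*X*(1 + X))
-17*Q(y(4)) = -34*4**2*(1 + 4**2) = -34*16*(1 + 16) = -34*16*17 = -17*544 = -9248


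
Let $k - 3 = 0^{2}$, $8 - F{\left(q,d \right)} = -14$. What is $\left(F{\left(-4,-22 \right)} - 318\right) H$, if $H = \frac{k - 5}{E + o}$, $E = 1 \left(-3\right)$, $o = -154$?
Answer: $- \frac{592}{157} \approx -3.7707$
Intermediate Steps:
$F{\left(q,d \right)} = 22$ ($F{\left(q,d \right)} = 8 - -14 = 8 + 14 = 22$)
$E = -3$
$k = 3$ ($k = 3 + 0^{2} = 3 + 0 = 3$)
$H = \frac{2}{157}$ ($H = \frac{3 - 5}{-3 - 154} = - \frac{2}{-157} = \left(-2\right) \left(- \frac{1}{157}\right) = \frac{2}{157} \approx 0.012739$)
$\left(F{\left(-4,-22 \right)} - 318\right) H = \left(22 - 318\right) \frac{2}{157} = \left(-296\right) \frac{2}{157} = - \frac{592}{157}$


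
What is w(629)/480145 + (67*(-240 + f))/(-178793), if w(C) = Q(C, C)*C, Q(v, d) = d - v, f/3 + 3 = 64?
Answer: 3819/178793 ≈ 0.021360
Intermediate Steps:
f = 183 (f = -9 + 3*64 = -9 + 192 = 183)
w(C) = 0 (w(C) = (C - C)*C = 0*C = 0)
w(629)/480145 + (67*(-240 + f))/(-178793) = 0/480145 + (67*(-240 + 183))/(-178793) = 0*(1/480145) + (67*(-57))*(-1/178793) = 0 - 3819*(-1/178793) = 0 + 3819/178793 = 3819/178793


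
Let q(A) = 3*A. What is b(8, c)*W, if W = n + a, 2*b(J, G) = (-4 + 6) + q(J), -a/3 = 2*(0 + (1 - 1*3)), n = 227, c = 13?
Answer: 3107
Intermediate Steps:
a = 12 (a = -6*(0 + (1 - 1*3)) = -6*(0 + (1 - 3)) = -6*(0 - 2) = -6*(-2) = -3*(-4) = 12)
b(J, G) = 1 + 3*J/2 (b(J, G) = ((-4 + 6) + 3*J)/2 = (2 + 3*J)/2 = 1 + 3*J/2)
W = 239 (W = 227 + 12 = 239)
b(8, c)*W = (1 + (3/2)*8)*239 = (1 + 12)*239 = 13*239 = 3107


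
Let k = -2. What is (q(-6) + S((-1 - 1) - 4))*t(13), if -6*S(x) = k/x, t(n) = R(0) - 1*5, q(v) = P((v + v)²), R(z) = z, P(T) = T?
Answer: -12955/18 ≈ -719.72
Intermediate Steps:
q(v) = 4*v² (q(v) = (v + v)² = (2*v)² = 4*v²)
t(n) = -5 (t(n) = 0 - 1*5 = 0 - 5 = -5)
S(x) = 1/(3*x) (S(x) = -(-1)/(3*x) = 1/(3*x))
(q(-6) + S((-1 - 1) - 4))*t(13) = (4*(-6)² + 1/(3*((-1 - 1) - 4)))*(-5) = (4*36 + 1/(3*(-2 - 4)))*(-5) = (144 + (⅓)/(-6))*(-5) = (144 + (⅓)*(-⅙))*(-5) = (144 - 1/18)*(-5) = (2591/18)*(-5) = -12955/18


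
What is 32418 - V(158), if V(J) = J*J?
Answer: 7454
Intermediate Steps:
V(J) = J**2
32418 - V(158) = 32418 - 1*158**2 = 32418 - 1*24964 = 32418 - 24964 = 7454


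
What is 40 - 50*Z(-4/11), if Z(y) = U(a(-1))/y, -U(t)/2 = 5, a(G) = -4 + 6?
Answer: -1335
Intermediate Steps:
a(G) = 2
U(t) = -10 (U(t) = -2*5 = -10)
Z(y) = -10/y
40 - 50*Z(-4/11) = 40 - (-500)/((-4/11)) = 40 - (-500)/((-4*1/11)) = 40 - (-500)/(-4/11) = 40 - (-500)*(-11)/4 = 40 - 50*55/2 = 40 - 1375 = -1335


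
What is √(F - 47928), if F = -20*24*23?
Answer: 18*I*√182 ≈ 242.83*I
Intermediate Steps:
F = -11040 (F = -480*23 = -11040)
√(F - 47928) = √(-11040 - 47928) = √(-58968) = 18*I*√182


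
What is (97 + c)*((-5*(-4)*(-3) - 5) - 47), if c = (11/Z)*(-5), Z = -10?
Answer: -11480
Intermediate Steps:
c = 11/2 (c = (11/(-10))*(-5) = (11*(-1/10))*(-5) = -11/10*(-5) = 11/2 ≈ 5.5000)
(97 + c)*((-5*(-4)*(-3) - 5) - 47) = (97 + 11/2)*((-5*(-4)*(-3) - 5) - 47) = 205*((20*(-3) - 5) - 47)/2 = 205*((-60 - 5) - 47)/2 = 205*(-65 - 47)/2 = (205/2)*(-112) = -11480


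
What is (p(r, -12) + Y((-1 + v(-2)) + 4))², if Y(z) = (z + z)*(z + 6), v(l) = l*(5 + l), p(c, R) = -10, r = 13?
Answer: 784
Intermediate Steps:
Y(z) = 2*z*(6 + z) (Y(z) = (2*z)*(6 + z) = 2*z*(6 + z))
(p(r, -12) + Y((-1 + v(-2)) + 4))² = (-10 + 2*((-1 - 2*(5 - 2)) + 4)*(6 + ((-1 - 2*(5 - 2)) + 4)))² = (-10 + 2*((-1 - 2*3) + 4)*(6 + ((-1 - 2*3) + 4)))² = (-10 + 2*((-1 - 6) + 4)*(6 + ((-1 - 6) + 4)))² = (-10 + 2*(-7 + 4)*(6 + (-7 + 4)))² = (-10 + 2*(-3)*(6 - 3))² = (-10 + 2*(-3)*3)² = (-10 - 18)² = (-28)² = 784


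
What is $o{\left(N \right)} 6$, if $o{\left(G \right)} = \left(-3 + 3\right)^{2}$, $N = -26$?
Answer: $0$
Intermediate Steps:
$o{\left(G \right)} = 0$ ($o{\left(G \right)} = 0^{2} = 0$)
$o{\left(N \right)} 6 = 0 \cdot 6 = 0$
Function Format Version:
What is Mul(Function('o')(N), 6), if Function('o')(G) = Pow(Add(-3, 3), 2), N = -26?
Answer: 0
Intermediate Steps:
Function('o')(G) = 0 (Function('o')(G) = Pow(0, 2) = 0)
Mul(Function('o')(N), 6) = Mul(0, 6) = 0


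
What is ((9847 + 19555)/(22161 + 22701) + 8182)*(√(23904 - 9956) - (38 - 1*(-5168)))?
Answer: -955536014458/22431 + 367090286*√3487/22431 ≈ -4.1633e+7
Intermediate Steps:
((9847 + 19555)/(22161 + 22701) + 8182)*(√(23904 - 9956) - (38 - 1*(-5168))) = (29402/44862 + 8182)*(√13948 - (38 + 5168)) = (29402*(1/44862) + 8182)*(2*√3487 - 1*5206) = (14701/22431 + 8182)*(2*√3487 - 5206) = 183545143*(-5206 + 2*√3487)/22431 = -955536014458/22431 + 367090286*√3487/22431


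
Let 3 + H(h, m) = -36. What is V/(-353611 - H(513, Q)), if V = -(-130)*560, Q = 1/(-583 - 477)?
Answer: -18200/88393 ≈ -0.20590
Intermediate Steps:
Q = -1/1060 (Q = 1/(-1060) = -1/1060 ≈ -0.00094340)
H(h, m) = -39 (H(h, m) = -3 - 36 = -39)
V = 72800 (V = -130*(-560) = 72800)
V/(-353611 - H(513, Q)) = 72800/(-353611 - 1*(-39)) = 72800/(-353611 + 39) = 72800/(-353572) = 72800*(-1/353572) = -18200/88393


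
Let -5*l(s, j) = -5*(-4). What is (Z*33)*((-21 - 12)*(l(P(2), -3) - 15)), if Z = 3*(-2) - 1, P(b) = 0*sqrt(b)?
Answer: -144837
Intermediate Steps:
P(b) = 0
l(s, j) = -4 (l(s, j) = -(-1)*(-4) = -1/5*20 = -4)
Z = -7 (Z = -6 - 1 = -7)
(Z*33)*((-21 - 12)*(l(P(2), -3) - 15)) = (-7*33)*((-21 - 12)*(-4 - 15)) = -(-7623)*(-19) = -231*627 = -144837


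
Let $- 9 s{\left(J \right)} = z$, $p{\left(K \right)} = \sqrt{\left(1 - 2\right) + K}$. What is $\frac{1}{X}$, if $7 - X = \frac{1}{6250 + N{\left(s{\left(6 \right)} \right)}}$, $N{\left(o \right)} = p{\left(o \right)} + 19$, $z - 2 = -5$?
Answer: $\frac{412644394}{2888444935} - \frac{i \sqrt{6}}{5776889870} \approx 0.14286 - 4.2402 \cdot 10^{-10} i$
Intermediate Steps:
$p{\left(K \right)} = \sqrt{-1 + K}$
$z = -3$ ($z = 2 - 5 = -3$)
$s{\left(J \right)} = \frac{1}{3}$ ($s{\left(J \right)} = \left(- \frac{1}{9}\right) \left(-3\right) = \frac{1}{3}$)
$N{\left(o \right)} = 19 + \sqrt{-1 + o}$ ($N{\left(o \right)} = \sqrt{-1 + o} + 19 = 19 + \sqrt{-1 + o}$)
$X = 7 - \frac{1}{6269 + \frac{i \sqrt{6}}{3}}$ ($X = 7 - \frac{1}{6250 + \left(19 + \sqrt{-1 + \frac{1}{3}}\right)} = 7 - \frac{1}{6250 + \left(19 + \sqrt{- \frac{2}{3}}\right)} = 7 - \frac{1}{6250 + \left(19 + \frac{i \sqrt{6}}{3}\right)} = 7 - \frac{1}{6269 + \frac{i \sqrt{6}}{3}} \approx 6.9998 + 2.0776 \cdot 10^{-8} i$)
$\frac{1}{X} = \frac{1}{\frac{825288788}{117901085} + \frac{i \sqrt{6}}{117901085}}$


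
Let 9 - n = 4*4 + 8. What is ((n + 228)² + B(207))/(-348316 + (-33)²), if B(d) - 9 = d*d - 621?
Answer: -87606/347227 ≈ -0.25230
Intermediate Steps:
n = -15 (n = 9 - (4*4 + 8) = 9 - (16 + 8) = 9 - 1*24 = 9 - 24 = -15)
B(d) = -612 + d² (B(d) = 9 + (d*d - 621) = 9 + (d² - 621) = 9 + (-621 + d²) = -612 + d²)
((n + 228)² + B(207))/(-348316 + (-33)²) = ((-15 + 228)² + (-612 + 207²))/(-348316 + (-33)²) = (213² + (-612 + 42849))/(-348316 + 1089) = (45369 + 42237)/(-347227) = 87606*(-1/347227) = -87606/347227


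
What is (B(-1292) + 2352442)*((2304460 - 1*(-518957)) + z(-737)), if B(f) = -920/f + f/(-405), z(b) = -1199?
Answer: 868495850860043728/130815 ≈ 6.6391e+12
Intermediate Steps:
B(f) = -920/f - f/405 (B(f) = -920/f + f*(-1/405) = -920/f - f/405)
(B(-1292) + 2352442)*((2304460 - 1*(-518957)) + z(-737)) = ((-920/(-1292) - 1/405*(-1292)) + 2352442)*((2304460 - 1*(-518957)) - 1199) = ((-920*(-1/1292) + 1292/405) + 2352442)*((2304460 + 518957) - 1199) = ((230/323 + 1292/405) + 2352442)*(2823417 - 1199) = (510466/130815 + 2352442)*2822218 = (307735210696/130815)*2822218 = 868495850860043728/130815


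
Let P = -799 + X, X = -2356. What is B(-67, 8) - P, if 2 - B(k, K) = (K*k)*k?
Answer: -32755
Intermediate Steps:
B(k, K) = 2 - K*k**2 (B(k, K) = 2 - K*k*k = 2 - K*k**2)
P = -3155 (P = -799 - 2356 = -3155)
B(-67, 8) - P = (2 - 1*8*(-67)**2) - 1*(-3155) = (2 - 1*8*4489) + 3155 = (2 - 35912) + 3155 = -35910 + 3155 = -32755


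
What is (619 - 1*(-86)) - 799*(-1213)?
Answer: 969892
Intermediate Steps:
(619 - 1*(-86)) - 799*(-1213) = (619 + 86) + 969187 = 705 + 969187 = 969892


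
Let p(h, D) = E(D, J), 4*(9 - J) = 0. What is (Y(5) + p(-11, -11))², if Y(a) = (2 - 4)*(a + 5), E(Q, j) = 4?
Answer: 256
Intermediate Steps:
J = 9 (J = 9 - ¼*0 = 9 + 0 = 9)
p(h, D) = 4
Y(a) = -10 - 2*a (Y(a) = -2*(5 + a) = -10 - 2*a)
(Y(5) + p(-11, -11))² = ((-10 - 2*5) + 4)² = ((-10 - 10) + 4)² = (-20 + 4)² = (-16)² = 256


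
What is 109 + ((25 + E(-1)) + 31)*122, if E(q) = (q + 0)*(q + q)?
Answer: 7185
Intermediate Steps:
E(q) = 2*q² (E(q) = q*(2*q) = 2*q²)
109 + ((25 + E(-1)) + 31)*122 = 109 + ((25 + 2*(-1)²) + 31)*122 = 109 + ((25 + 2*1) + 31)*122 = 109 + ((25 + 2) + 31)*122 = 109 + (27 + 31)*122 = 109 + 58*122 = 109 + 7076 = 7185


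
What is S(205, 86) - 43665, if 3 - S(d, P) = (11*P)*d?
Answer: -237592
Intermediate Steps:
S(d, P) = 3 - 11*P*d
S(205, 86) - 43665 = (3 - 11*86*205) - 43665 = (3 - 193930) - 43665 = -193927 - 43665 = -237592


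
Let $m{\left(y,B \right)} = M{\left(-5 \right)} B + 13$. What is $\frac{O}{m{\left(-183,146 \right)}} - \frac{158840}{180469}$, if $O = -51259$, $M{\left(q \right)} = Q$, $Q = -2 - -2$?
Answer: $- \frac{711748107}{180469} \approx -3943.9$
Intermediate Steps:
$Q = 0$ ($Q = -2 + 2 = 0$)
$M{\left(q \right)} = 0$
$m{\left(y,B \right)} = 13$ ($m{\left(y,B \right)} = 0 B + 13 = 0 + 13 = 13$)
$\frac{O}{m{\left(-183,146 \right)}} - \frac{158840}{180469} = - \frac{51259}{13} - \frac{158840}{180469} = \left(-51259\right) \frac{1}{13} - \frac{158840}{180469} = -3943 - \frac{158840}{180469} = - \frac{711748107}{180469}$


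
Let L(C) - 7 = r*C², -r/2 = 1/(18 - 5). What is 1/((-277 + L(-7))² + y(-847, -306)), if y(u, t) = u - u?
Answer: 169/13017664 ≈ 1.2982e-5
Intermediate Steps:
y(u, t) = 0
r = -2/13 (r = -2/(18 - 5) = -2/13 ≈ -0.15385)
L(C) = 7 - 2*C²/13
1/((-277 + L(-7))² + y(-847, -306)) = 1/((-277 + (7 - 2/13*(-7)²))² + 0) = 1/((-277 + (7 - 2/13*49))² + 0) = 1/((-277 + (7 - 98/13))² + 0) = 1/((-277 - 7/13)² + 0) = 1/((-3608/13)² + 0) = 1/(13017664/169 + 0) = 1/(13017664/169) = 169/13017664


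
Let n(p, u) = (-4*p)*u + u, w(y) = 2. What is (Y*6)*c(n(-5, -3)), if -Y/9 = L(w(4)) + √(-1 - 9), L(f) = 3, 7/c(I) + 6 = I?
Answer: 378/23 + 126*I*√10/23 ≈ 16.435 + 17.324*I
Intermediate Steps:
n(p, u) = u - 4*p*u (n(p, u) = -4*p*u + u = u - 4*p*u)
c(I) = 7/(-6 + I)
Y = -27 - 9*I*√10 (Y = -9*(3 + √(-1 - 9)) = -9*(3 + √(-10)) = -9*(3 + I*√10) = -27 - 9*I*√10 ≈ -27.0 - 28.461*I)
(Y*6)*c(n(-5, -3)) = ((-27 - 9*I*√10)*6)*(7/(-6 - 3*(1 - 4*(-5)))) = (-162 - 54*I*√10)*(7/(-6 - 3*(1 + 20))) = (-162 - 54*I*√10)*(7/(-6 - 3*21)) = (-162 - 54*I*√10)*(7/(-6 - 63)) = (-162 - 54*I*√10)*(7/(-69)) = (-162 - 54*I*√10)*(7*(-1/69)) = (-162 - 54*I*√10)*(-7/69) = 378/23 + 126*I*√10/23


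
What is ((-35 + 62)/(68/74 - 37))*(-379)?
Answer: 126207/445 ≈ 283.61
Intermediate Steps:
((-35 + 62)/(68/74 - 37))*(-379) = (27/(68*(1/74) - 37))*(-379) = (27/(34/37 - 37))*(-379) = (27/(-1335/37))*(-379) = (27*(-37/1335))*(-379) = -333/445*(-379) = 126207/445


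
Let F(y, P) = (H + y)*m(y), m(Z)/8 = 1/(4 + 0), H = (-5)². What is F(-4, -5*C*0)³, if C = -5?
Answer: 74088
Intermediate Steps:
H = 25
m(Z) = 2 (m(Z) = 8/(4 + 0) = 8/4 = 8*(¼) = 2)
F(y, P) = 50 + 2*y (F(y, P) = (25 + y)*2 = 50 + 2*y)
F(-4, -5*C*0)³ = (50 + 2*(-4))³ = (50 - 8)³ = 42³ = 74088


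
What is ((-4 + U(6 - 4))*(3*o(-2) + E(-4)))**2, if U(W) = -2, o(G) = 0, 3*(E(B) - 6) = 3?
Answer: 1764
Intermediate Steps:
E(B) = 7 (E(B) = 6 + (1/3)*3 = 6 + 1 = 7)
((-4 + U(6 - 4))*(3*o(-2) + E(-4)))**2 = ((-4 - 2)*(3*0 + 7))**2 = (-6*(0 + 7))**2 = (-6*7)**2 = (-42)**2 = 1764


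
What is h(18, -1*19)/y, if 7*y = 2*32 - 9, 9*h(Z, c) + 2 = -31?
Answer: -7/15 ≈ -0.46667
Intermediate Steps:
h(Z, c) = -11/3 (h(Z, c) = -2/9 + (⅑)*(-31) = -2/9 - 31/9 = -11/3)
y = 55/7 (y = (2*32 - 9)/7 = (64 - 9)/7 = (⅐)*55 = 55/7 ≈ 7.8571)
h(18, -1*19)/y = -11/(3*55/7) = -11/3*7/55 = -7/15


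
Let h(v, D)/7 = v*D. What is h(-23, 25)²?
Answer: 16200625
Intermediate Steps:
h(v, D) = 7*D*v (h(v, D) = 7*(v*D) = 7*(D*v) = 7*D*v)
h(-23, 25)² = (7*25*(-23))² = (-4025)² = 16200625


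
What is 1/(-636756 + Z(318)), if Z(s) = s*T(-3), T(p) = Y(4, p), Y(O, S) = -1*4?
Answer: -1/638028 ≈ -1.5673e-6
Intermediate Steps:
Y(O, S) = -4
T(p) = -4
Z(s) = -4*s (Z(s) = s*(-4) = -4*s)
1/(-636756 + Z(318)) = 1/(-636756 - 4*318) = 1/(-636756 - 1272) = 1/(-638028) = -1/638028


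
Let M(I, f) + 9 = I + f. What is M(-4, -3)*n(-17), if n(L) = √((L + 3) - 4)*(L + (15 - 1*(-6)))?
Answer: -192*I*√2 ≈ -271.53*I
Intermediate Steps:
M(I, f) = -9 + I + f (M(I, f) = -9 + (I + f) = -9 + I + f)
n(L) = √(-1 + L)*(21 + L) (n(L) = √((3 + L) - 4)*(L + (15 + 6)) = √(-1 + L)*(L + 21) = √(-1 + L)*(21 + L))
M(-4, -3)*n(-17) = (-9 - 4 - 3)*(√(-1 - 17)*(21 - 17)) = -16*√(-18)*4 = -16*3*I*√2*4 = -192*I*√2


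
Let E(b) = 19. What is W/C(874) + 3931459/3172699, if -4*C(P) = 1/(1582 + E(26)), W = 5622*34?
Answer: -3883738254435149/3172699 ≈ -1.2241e+9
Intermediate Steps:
W = 191148
C(P) = -1/6404 (C(P) = -1/(4*(1582 + 19)) = -1/4/1601 = -1/4*1/1601 = -1/6404)
W/C(874) + 3931459/3172699 = 191148/(-1/6404) + 3931459/3172699 = 191148*(-6404) + 3931459*(1/3172699) = -1224111792 + 3931459/3172699 = -3883738254435149/3172699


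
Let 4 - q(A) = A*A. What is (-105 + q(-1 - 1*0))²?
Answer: 10404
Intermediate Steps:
q(A) = 4 - A² (q(A) = 4 - A*A = 4 - A²)
(-105 + q(-1 - 1*0))² = (-105 + (4 - (-1 - 1*0)²))² = (-105 + (4 - (-1 + 0)²))² = (-105 + (4 - 1*(-1)²))² = (-105 + (4 - 1*1))² = (-105 + (4 - 1))² = (-105 + 3)² = (-102)² = 10404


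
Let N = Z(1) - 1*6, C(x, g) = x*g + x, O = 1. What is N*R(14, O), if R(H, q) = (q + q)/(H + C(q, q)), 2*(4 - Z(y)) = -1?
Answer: -3/16 ≈ -0.18750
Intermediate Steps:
C(x, g) = x + g*x (C(x, g) = g*x + x = x + g*x)
Z(y) = 9/2 (Z(y) = 4 - 1/2*(-1) = 4 + 1/2 = 9/2)
N = -3/2 (N = 9/2 - 1*6 = 9/2 - 6 = -3/2 ≈ -1.5000)
R(H, q) = 2*q/(H + q*(1 + q)) (R(H, q) = (q + q)/(H + q*(1 + q)) = (2*q)/(H + q*(1 + q)) = 2*q/(H + q*(1 + q)))
N*R(14, O) = -3/(14 + 1*(1 + 1)) = -3/(14 + 1*2) = -3/(14 + 2) = -3/16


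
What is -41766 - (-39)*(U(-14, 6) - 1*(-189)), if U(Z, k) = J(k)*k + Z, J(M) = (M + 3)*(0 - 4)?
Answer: -43365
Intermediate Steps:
J(M) = -12 - 4*M (J(M) = (3 + M)*(-4) = -12 - 4*M)
U(Z, k) = Z + k*(-12 - 4*k) (U(Z, k) = (-12 - 4*k)*k + Z = k*(-12 - 4*k) + Z = Z + k*(-12 - 4*k))
-41766 - (-39)*(U(-14, 6) - 1*(-189)) = -41766 - (-39)*((-14 - 4*6*(3 + 6)) - 1*(-189)) = -41766 - (-39)*((-14 - 4*6*9) + 189) = -41766 - (-39)*((-14 - 216) + 189) = -41766 - (-39)*(-230 + 189) = -41766 - (-39)*(-41) = -41766 - 1*1599 = -41766 - 1599 = -43365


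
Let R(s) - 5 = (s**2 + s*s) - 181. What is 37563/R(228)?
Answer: 37563/103792 ≈ 0.36191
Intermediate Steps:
R(s) = -176 + 2*s**2 (R(s) = 5 + ((s**2 + s*s) - 181) = 5 + ((s**2 + s**2) - 181) = 5 + (2*s**2 - 181) = 5 + (-181 + 2*s**2) = -176 + 2*s**2)
37563/R(228) = 37563/(-176 + 2*228**2) = 37563/(-176 + 2*51984) = 37563/(-176 + 103968) = 37563/103792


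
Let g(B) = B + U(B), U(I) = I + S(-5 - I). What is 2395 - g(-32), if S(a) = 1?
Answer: 2458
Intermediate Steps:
U(I) = 1 + I (U(I) = I + 1 = 1 + I)
g(B) = 1 + 2*B (g(B) = B + (1 + B) = 1 + 2*B)
2395 - g(-32) = 2395 - (1 + 2*(-32)) = 2395 - (1 - 64) = 2395 - 1*(-63) = 2395 + 63 = 2458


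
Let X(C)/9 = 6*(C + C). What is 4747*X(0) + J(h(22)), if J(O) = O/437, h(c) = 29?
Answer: 29/437 ≈ 0.066362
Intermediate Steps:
X(C) = 108*C (X(C) = 9*(6*(C + C)) = 9*(6*(2*C)) = 9*(12*C) = 108*C)
J(O) = O/437 (J(O) = O*(1/437) = O/437)
4747*X(0) + J(h(22)) = 4747*(108*0) + (1/437)*29 = 4747*0 + 29/437 = 0 + 29/437 = 29/437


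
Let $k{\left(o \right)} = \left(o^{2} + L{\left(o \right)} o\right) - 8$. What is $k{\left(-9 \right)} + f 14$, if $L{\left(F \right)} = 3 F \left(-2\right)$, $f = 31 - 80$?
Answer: $-1099$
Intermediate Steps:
$f = -49$ ($f = 31 - 80 = -49$)
$L{\left(F \right)} = - 6 F$
$k{\left(o \right)} = -8 - 5 o^{2}$ ($k{\left(o \right)} = \left(o^{2} + - 6 o o\right) - 8 = \left(o^{2} - 6 o^{2}\right) - 8 = - 5 o^{2} - 8 = -8 - 5 o^{2}$)
$k{\left(-9 \right)} + f 14 = \left(-8 - 5 \left(-9\right)^{2}\right) - 686 = \left(-8 - 405\right) - 686 = -413 - 686 = -1099$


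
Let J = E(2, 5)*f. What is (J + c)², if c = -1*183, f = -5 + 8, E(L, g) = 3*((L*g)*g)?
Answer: 71289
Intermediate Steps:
E(L, g) = 3*L*g² (E(L, g) = 3*(L*g²) = 3*L*g²)
f = 3
c = -183
J = 450 (J = (3*2*5²)*3 = (3*2*25)*3 = 150*3 = 450)
(J + c)² = (450 - 183)² = 267² = 71289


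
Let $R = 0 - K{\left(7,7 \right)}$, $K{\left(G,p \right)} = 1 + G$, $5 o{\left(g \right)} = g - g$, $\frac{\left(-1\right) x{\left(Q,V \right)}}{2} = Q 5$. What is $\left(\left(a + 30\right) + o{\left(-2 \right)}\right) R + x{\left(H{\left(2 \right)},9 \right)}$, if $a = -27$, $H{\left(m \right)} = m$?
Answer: $-44$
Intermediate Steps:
$x{\left(Q,V \right)} = - 10 Q$ ($x{\left(Q,V \right)} = - 2 Q 5 = - 2 \cdot 5 Q = - 10 Q$)
$o{\left(g \right)} = 0$ ($o{\left(g \right)} = \frac{g - g}{5} = \frac{1}{5} \cdot 0 = 0$)
$R = -8$ ($R = 0 - \left(1 + 7\right) = 0 - 8 = -8$)
$\left(\left(a + 30\right) + o{\left(-2 \right)}\right) R + x{\left(H{\left(2 \right)},9 \right)} = \left(\left(-27 + 30\right) + 0\right) \left(-8\right) - 20 = \left(3 + 0\right) \left(-8\right) - 20 = 3 \left(-8\right) - 20 = -24 - 20 = -44$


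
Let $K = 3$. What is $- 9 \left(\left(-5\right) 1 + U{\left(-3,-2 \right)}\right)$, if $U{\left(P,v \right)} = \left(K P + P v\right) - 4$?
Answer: $108$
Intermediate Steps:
$U{\left(P,v \right)} = -4 + 3 P + P v$ ($U{\left(P,v \right)} = \left(3 P + P v\right) - 4 = -4 + 3 P + P v$)
$- 9 \left(\left(-5\right) 1 + U{\left(-3,-2 \right)}\right) = - 9 \left(\left(-5\right) 1 - 7\right) = - 9 \left(-5 - 7\right) = \left(-9\right) \left(-12\right) = 108$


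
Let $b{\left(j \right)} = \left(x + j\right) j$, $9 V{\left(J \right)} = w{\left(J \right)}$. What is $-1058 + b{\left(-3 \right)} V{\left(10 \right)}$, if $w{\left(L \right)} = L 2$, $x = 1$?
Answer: $- \frac{3134}{3} \approx -1044.7$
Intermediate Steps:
$w{\left(L \right)} = 2 L$
$V{\left(J \right)} = \frac{2 J}{9}$
$b{\left(j \right)} = j \left(1 + j\right)$ ($b{\left(j \right)} = \left(1 + j\right) j = j \left(1 + j\right)$)
$-1058 + b{\left(-3 \right)} V{\left(10 \right)} = -1058 + - 3 \left(1 - 3\right) \frac{2}{9} \cdot 10 = -1058 + \left(-3\right) \left(-2\right) \frac{20}{9} = -1058 + 6 \cdot \frac{20}{9} = -1058 + \frac{40}{3} = - \frac{3134}{3}$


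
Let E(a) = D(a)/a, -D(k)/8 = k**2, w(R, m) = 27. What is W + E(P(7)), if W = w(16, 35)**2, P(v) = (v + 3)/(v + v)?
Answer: 5063/7 ≈ 723.29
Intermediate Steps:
D(k) = -8*k**2
P(v) = (3 + v)/(2*v) (P(v) = (3 + v)/((2*v)) = (3 + v)*(1/(2*v)) = (3 + v)/(2*v))
W = 729 (W = 27**2 = 729)
E(a) = -8*a (E(a) = (-8*a**2)/a = -8*a)
W + E(P(7)) = 729 - 4*(3 + 7)/7 = 729 - 4*10/7 = 729 - 8*5/7 = 729 - 40/7 = 5063/7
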